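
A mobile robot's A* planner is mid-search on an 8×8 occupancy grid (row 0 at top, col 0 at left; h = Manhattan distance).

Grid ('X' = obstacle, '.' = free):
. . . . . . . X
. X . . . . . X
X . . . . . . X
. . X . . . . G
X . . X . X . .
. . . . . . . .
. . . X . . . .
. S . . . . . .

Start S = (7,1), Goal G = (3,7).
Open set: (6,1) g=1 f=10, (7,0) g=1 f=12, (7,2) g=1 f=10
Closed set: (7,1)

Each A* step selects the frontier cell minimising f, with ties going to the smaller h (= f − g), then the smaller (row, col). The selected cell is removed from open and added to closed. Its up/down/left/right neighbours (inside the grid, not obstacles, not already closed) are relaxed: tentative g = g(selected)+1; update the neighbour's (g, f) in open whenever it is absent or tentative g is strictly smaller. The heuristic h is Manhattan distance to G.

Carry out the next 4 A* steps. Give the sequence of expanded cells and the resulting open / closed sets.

order=[(6,1) → (5,1) → (4,1) → (3,1)]; open=[(2,1) g=5 f=12, (3,0) g=5 f=12, (4,2) g=4 f=10, (5,0) g=3 f=12, (5,2) g=3 f=10, (6,0) g=2 f=12, (6,2) g=2 f=10, (7,0) g=1 f=12, (7,2) g=1 f=10]; closed=[(3,1), (4,1), (5,1), (6,1), (7,1)]

step 1: expand (6,1) (f=10, h=9) → closed; open now [(5,1) g=2 f=10, (6,0) g=2 f=12, (6,2) g=2 f=10, (7,0) g=1 f=12, (7,2) g=1 f=10]
step 2: expand (5,1) (f=10, h=8) → closed; open now [(4,1) g=3 f=10, (5,0) g=3 f=12, (5,2) g=3 f=10, (6,0) g=2 f=12, (6,2) g=2 f=10, (7,0) g=1 f=12, (7,2) g=1 f=10]
step 3: expand (4,1) (f=10, h=7) → closed; open now [(3,1) g=4 f=10, (4,2) g=4 f=10, (5,0) g=3 f=12, (5,2) g=3 f=10, (6,0) g=2 f=12, (6,2) g=2 f=10, (7,0) g=1 f=12, (7,2) g=1 f=10]
step 4: expand (3,1) (f=10, h=6) → closed; open now [(2,1) g=5 f=12, (3,0) g=5 f=12, (4,2) g=4 f=10, (5,0) g=3 f=12, (5,2) g=3 f=10, (6,0) g=2 f=12, (6,2) g=2 f=10, (7,0) g=1 f=12, (7,2) g=1 f=10]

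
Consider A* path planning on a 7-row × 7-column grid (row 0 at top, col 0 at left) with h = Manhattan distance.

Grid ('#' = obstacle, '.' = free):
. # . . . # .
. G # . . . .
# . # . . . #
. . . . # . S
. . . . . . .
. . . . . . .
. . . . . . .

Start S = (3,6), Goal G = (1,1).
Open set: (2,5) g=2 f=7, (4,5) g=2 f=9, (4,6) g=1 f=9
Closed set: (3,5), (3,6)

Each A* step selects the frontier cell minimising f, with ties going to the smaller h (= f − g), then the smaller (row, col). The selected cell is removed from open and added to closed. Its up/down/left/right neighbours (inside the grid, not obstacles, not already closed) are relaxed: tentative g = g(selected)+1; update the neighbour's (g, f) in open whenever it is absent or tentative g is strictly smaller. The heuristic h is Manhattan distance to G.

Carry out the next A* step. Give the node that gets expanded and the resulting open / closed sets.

expanded=(2,5); open=[(1,5) g=3 f=7, (2,4) g=3 f=7, (4,5) g=2 f=9, (4,6) g=1 f=9]; closed=[(2,5), (3,5), (3,6)]

step 1: expand (2,5) (f=7, h=5) → closed; open now [(1,5) g=3 f=7, (2,4) g=3 f=7, (4,5) g=2 f=9, (4,6) g=1 f=9]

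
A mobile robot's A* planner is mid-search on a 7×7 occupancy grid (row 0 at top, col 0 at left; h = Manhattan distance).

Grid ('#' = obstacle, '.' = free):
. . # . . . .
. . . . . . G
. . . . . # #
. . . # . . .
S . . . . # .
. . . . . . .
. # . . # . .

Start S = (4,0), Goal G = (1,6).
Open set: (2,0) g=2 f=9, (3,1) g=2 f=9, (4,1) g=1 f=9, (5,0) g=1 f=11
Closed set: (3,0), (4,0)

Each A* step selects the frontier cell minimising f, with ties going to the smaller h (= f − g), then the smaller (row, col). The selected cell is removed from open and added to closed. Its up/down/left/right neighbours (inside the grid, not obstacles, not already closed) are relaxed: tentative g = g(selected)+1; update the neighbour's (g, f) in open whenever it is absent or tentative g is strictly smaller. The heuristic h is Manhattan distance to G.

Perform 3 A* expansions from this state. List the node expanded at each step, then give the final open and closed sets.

step 1: expand (2,0) (f=9, h=7) → closed; open now [(1,0) g=3 f=9, (2,1) g=3 f=9, (3,1) g=2 f=9, (4,1) g=1 f=9, (5,0) g=1 f=11]
step 2: expand (1,0) (f=9, h=6) → closed; open now [(0,0) g=4 f=11, (1,1) g=4 f=9, (2,1) g=3 f=9, (3,1) g=2 f=9, (4,1) g=1 f=9, (5,0) g=1 f=11]
step 3: expand (1,1) (f=9, h=5) → closed; open now [(0,0) g=4 f=11, (0,1) g=5 f=11, (1,2) g=5 f=9, (2,1) g=3 f=9, (3,1) g=2 f=9, (4,1) g=1 f=9, (5,0) g=1 f=11]

order=[(2,0) → (1,0) → (1,1)]; open=[(0,0) g=4 f=11, (0,1) g=5 f=11, (1,2) g=5 f=9, (2,1) g=3 f=9, (3,1) g=2 f=9, (4,1) g=1 f=9, (5,0) g=1 f=11]; closed=[(1,0), (1,1), (2,0), (3,0), (4,0)]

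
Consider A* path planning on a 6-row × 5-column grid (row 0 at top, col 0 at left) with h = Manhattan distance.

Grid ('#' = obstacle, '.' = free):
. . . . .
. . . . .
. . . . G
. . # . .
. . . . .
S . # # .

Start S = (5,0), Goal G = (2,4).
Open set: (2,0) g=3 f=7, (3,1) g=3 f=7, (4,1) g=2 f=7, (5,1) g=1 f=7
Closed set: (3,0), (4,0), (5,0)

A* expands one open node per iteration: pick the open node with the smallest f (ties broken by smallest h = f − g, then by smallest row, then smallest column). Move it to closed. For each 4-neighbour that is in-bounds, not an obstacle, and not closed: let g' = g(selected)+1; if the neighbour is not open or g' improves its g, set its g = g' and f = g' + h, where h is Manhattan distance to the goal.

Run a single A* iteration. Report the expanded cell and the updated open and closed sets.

step 1: expand (2,0) (f=7, h=4) → closed; open now [(1,0) g=4 f=9, (2,1) g=4 f=7, (3,1) g=3 f=7, (4,1) g=2 f=7, (5,1) g=1 f=7]

expanded=(2,0); open=[(1,0) g=4 f=9, (2,1) g=4 f=7, (3,1) g=3 f=7, (4,1) g=2 f=7, (5,1) g=1 f=7]; closed=[(2,0), (3,0), (4,0), (5,0)]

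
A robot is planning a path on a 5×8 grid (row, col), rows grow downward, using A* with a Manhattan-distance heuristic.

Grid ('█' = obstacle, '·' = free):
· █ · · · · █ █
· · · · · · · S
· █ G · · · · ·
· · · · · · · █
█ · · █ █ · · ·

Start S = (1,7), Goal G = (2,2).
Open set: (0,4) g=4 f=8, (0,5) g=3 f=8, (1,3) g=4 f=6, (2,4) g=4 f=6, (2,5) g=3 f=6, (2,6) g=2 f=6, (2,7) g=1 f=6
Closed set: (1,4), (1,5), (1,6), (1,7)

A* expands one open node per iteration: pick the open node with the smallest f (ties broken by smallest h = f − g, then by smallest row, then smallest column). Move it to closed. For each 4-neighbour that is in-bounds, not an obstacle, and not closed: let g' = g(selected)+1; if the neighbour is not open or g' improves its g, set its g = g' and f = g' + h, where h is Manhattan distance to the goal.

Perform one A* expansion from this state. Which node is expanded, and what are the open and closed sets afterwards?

step 1: expand (1,3) (f=6, h=2) → closed; open now [(0,3) g=5 f=8, (0,4) g=4 f=8, (0,5) g=3 f=8, (1,2) g=5 f=6, (2,3) g=5 f=6, (2,4) g=4 f=6, (2,5) g=3 f=6, (2,6) g=2 f=6, (2,7) g=1 f=6]

expanded=(1,3); open=[(0,3) g=5 f=8, (0,4) g=4 f=8, (0,5) g=3 f=8, (1,2) g=5 f=6, (2,3) g=5 f=6, (2,4) g=4 f=6, (2,5) g=3 f=6, (2,6) g=2 f=6, (2,7) g=1 f=6]; closed=[(1,3), (1,4), (1,5), (1,6), (1,7)]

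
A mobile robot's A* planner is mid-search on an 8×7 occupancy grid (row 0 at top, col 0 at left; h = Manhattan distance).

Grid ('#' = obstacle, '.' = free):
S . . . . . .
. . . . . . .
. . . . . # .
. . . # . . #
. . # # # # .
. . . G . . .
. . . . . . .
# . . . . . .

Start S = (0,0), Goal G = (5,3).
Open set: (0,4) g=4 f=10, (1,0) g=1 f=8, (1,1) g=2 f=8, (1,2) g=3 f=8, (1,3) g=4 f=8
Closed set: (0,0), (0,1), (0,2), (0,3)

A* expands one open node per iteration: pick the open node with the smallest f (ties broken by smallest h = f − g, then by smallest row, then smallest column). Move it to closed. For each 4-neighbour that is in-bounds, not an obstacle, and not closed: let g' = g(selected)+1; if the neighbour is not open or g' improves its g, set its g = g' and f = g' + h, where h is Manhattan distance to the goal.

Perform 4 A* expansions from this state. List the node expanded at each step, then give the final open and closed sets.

order=[(1,3) → (2,3) → (1,2) → (2,2)]; open=[(0,4) g=4 f=10, (1,0) g=1 f=8, (1,1) g=2 f=8, (1,4) g=5 f=10, (2,1) g=5 f=10, (2,4) g=6 f=10, (3,2) g=5 f=8]; closed=[(0,0), (0,1), (0,2), (0,3), (1,2), (1,3), (2,2), (2,3)]

step 1: expand (1,3) (f=8, h=4) → closed; open now [(0,4) g=4 f=10, (1,0) g=1 f=8, (1,1) g=2 f=8, (1,2) g=3 f=8, (1,4) g=5 f=10, (2,3) g=5 f=8]
step 2: expand (2,3) (f=8, h=3) → closed; open now [(0,4) g=4 f=10, (1,0) g=1 f=8, (1,1) g=2 f=8, (1,2) g=3 f=8, (1,4) g=5 f=10, (2,2) g=6 f=10, (2,4) g=6 f=10]
step 3: expand (1,2) (f=8, h=5) → closed; open now [(0,4) g=4 f=10, (1,0) g=1 f=8, (1,1) g=2 f=8, (1,4) g=5 f=10, (2,2) g=4 f=8, (2,4) g=6 f=10]
step 4: expand (2,2) (f=8, h=4) → closed; open now [(0,4) g=4 f=10, (1,0) g=1 f=8, (1,1) g=2 f=8, (1,4) g=5 f=10, (2,1) g=5 f=10, (2,4) g=6 f=10, (3,2) g=5 f=8]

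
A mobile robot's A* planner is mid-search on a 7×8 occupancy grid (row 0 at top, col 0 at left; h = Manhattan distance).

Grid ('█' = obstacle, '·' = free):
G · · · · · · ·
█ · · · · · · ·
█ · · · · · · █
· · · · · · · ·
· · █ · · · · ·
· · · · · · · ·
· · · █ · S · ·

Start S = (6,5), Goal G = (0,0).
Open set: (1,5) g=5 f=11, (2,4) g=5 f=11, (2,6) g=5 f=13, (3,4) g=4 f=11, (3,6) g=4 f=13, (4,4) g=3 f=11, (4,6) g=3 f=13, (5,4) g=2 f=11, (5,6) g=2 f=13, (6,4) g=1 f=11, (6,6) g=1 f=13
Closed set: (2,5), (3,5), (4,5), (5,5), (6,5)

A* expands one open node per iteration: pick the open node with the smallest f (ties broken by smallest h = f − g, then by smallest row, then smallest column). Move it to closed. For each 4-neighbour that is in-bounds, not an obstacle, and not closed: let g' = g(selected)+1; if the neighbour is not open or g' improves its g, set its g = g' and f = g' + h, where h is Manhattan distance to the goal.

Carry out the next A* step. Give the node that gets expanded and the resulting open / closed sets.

step 1: expand (1,5) (f=11, h=6) → closed; open now [(0,5) g=6 f=11, (1,4) g=6 f=11, (1,6) g=6 f=13, (2,4) g=5 f=11, (2,6) g=5 f=13, (3,4) g=4 f=11, (3,6) g=4 f=13, (4,4) g=3 f=11, (4,6) g=3 f=13, (5,4) g=2 f=11, (5,6) g=2 f=13, (6,4) g=1 f=11, (6,6) g=1 f=13]

expanded=(1,5); open=[(0,5) g=6 f=11, (1,4) g=6 f=11, (1,6) g=6 f=13, (2,4) g=5 f=11, (2,6) g=5 f=13, (3,4) g=4 f=11, (3,6) g=4 f=13, (4,4) g=3 f=11, (4,6) g=3 f=13, (5,4) g=2 f=11, (5,6) g=2 f=13, (6,4) g=1 f=11, (6,6) g=1 f=13]; closed=[(1,5), (2,5), (3,5), (4,5), (5,5), (6,5)]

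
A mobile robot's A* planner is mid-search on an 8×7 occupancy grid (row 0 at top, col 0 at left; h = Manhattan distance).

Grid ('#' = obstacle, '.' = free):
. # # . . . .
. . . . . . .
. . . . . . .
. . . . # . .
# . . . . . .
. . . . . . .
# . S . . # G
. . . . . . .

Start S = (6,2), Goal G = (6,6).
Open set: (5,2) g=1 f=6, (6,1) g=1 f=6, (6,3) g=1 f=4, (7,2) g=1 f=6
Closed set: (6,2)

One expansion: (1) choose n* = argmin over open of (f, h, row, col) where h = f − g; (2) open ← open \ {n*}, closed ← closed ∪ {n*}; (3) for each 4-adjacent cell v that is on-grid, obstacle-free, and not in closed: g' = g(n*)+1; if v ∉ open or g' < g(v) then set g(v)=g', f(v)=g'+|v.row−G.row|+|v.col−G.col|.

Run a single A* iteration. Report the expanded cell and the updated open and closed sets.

step 1: expand (6,3) (f=4, h=3) → closed; open now [(5,2) g=1 f=6, (5,3) g=2 f=6, (6,1) g=1 f=6, (6,4) g=2 f=4, (7,2) g=1 f=6, (7,3) g=2 f=6]

expanded=(6,3); open=[(5,2) g=1 f=6, (5,3) g=2 f=6, (6,1) g=1 f=6, (6,4) g=2 f=4, (7,2) g=1 f=6, (7,3) g=2 f=6]; closed=[(6,2), (6,3)]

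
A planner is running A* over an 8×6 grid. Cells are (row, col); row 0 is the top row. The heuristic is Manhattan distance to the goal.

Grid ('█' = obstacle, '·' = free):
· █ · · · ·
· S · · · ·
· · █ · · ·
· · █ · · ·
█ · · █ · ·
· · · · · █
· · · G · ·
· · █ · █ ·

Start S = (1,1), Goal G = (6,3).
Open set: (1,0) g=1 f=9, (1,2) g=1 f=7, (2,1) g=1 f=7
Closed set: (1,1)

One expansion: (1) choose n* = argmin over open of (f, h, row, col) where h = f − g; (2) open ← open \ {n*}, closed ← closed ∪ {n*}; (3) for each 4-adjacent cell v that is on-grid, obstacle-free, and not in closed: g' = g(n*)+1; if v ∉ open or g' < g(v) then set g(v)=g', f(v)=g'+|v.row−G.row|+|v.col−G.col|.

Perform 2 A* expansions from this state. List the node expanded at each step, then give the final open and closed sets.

order=[(1,2) → (1,3)]; open=[(0,2) g=2 f=9, (0,3) g=3 f=9, (1,0) g=1 f=9, (1,4) g=3 f=9, (2,1) g=1 f=7, (2,3) g=3 f=7]; closed=[(1,1), (1,2), (1,3)]

step 1: expand (1,2) (f=7, h=6) → closed; open now [(0,2) g=2 f=9, (1,0) g=1 f=9, (1,3) g=2 f=7, (2,1) g=1 f=7]
step 2: expand (1,3) (f=7, h=5) → closed; open now [(0,2) g=2 f=9, (0,3) g=3 f=9, (1,0) g=1 f=9, (1,4) g=3 f=9, (2,1) g=1 f=7, (2,3) g=3 f=7]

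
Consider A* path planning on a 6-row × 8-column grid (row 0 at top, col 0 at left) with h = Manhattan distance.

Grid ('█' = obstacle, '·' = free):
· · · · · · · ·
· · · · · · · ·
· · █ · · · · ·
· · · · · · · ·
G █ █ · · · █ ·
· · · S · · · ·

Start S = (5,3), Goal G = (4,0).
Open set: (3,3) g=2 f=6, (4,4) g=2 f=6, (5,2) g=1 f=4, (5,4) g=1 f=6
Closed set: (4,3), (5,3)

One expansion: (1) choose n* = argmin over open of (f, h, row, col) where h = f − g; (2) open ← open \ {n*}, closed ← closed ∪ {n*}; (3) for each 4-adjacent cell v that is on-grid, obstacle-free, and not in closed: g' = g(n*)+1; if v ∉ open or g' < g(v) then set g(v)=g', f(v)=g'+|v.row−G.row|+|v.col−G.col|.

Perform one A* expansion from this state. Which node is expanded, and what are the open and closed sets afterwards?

step 1: expand (5,2) (f=4, h=3) → closed; open now [(3,3) g=2 f=6, (4,4) g=2 f=6, (5,1) g=2 f=4, (5,4) g=1 f=6]

expanded=(5,2); open=[(3,3) g=2 f=6, (4,4) g=2 f=6, (5,1) g=2 f=4, (5,4) g=1 f=6]; closed=[(4,3), (5,2), (5,3)]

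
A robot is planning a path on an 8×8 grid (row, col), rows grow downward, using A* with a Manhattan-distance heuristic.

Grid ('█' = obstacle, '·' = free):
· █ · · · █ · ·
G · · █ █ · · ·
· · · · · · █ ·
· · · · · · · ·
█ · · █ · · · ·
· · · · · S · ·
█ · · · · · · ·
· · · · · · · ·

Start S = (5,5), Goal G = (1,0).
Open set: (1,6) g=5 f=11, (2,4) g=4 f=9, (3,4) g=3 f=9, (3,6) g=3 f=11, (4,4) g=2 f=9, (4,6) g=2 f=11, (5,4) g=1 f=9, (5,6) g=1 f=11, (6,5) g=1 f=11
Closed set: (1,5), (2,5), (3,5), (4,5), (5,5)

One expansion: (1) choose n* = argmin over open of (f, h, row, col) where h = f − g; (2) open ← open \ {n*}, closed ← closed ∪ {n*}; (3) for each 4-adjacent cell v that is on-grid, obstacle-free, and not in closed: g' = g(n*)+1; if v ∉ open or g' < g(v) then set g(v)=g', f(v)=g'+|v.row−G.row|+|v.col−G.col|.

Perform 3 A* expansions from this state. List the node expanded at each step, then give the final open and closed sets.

step 1: expand (2,4) (f=9, h=5) → closed; open now [(1,6) g=5 f=11, (2,3) g=5 f=9, (3,4) g=3 f=9, (3,6) g=3 f=11, (4,4) g=2 f=9, (4,6) g=2 f=11, (5,4) g=1 f=9, (5,6) g=1 f=11, (6,5) g=1 f=11]
step 2: expand (2,3) (f=9, h=4) → closed; open now [(1,6) g=5 f=11, (2,2) g=6 f=9, (3,3) g=6 f=11, (3,4) g=3 f=9, (3,6) g=3 f=11, (4,4) g=2 f=9, (4,6) g=2 f=11, (5,4) g=1 f=9, (5,6) g=1 f=11, (6,5) g=1 f=11]
step 3: expand (2,2) (f=9, h=3) → closed; open now [(1,2) g=7 f=9, (1,6) g=5 f=11, (2,1) g=7 f=9, (3,2) g=7 f=11, (3,3) g=6 f=11, (3,4) g=3 f=9, (3,6) g=3 f=11, (4,4) g=2 f=9, (4,6) g=2 f=11, (5,4) g=1 f=9, (5,6) g=1 f=11, (6,5) g=1 f=11]

order=[(2,4) → (2,3) → (2,2)]; open=[(1,2) g=7 f=9, (1,6) g=5 f=11, (2,1) g=7 f=9, (3,2) g=7 f=11, (3,3) g=6 f=11, (3,4) g=3 f=9, (3,6) g=3 f=11, (4,4) g=2 f=9, (4,6) g=2 f=11, (5,4) g=1 f=9, (5,6) g=1 f=11, (6,5) g=1 f=11]; closed=[(1,5), (2,2), (2,3), (2,4), (2,5), (3,5), (4,5), (5,5)]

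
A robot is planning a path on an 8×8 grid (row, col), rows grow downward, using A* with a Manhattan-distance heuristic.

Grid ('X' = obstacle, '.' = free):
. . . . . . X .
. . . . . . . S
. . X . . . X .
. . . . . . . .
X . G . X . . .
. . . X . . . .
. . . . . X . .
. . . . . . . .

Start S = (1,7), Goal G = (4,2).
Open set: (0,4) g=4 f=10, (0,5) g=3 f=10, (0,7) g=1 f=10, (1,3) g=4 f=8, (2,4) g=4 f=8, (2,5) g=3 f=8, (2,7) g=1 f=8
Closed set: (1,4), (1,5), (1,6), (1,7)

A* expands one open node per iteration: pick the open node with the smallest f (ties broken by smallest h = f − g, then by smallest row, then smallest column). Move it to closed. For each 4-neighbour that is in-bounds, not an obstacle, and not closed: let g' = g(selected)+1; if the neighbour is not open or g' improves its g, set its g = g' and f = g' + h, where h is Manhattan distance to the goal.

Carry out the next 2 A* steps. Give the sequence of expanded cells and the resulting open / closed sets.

step 1: expand (1,3) (f=8, h=4) → closed; open now [(0,3) g=5 f=10, (0,4) g=4 f=10, (0,5) g=3 f=10, (0,7) g=1 f=10, (1,2) g=5 f=8, (2,3) g=5 f=8, (2,4) g=4 f=8, (2,5) g=3 f=8, (2,7) g=1 f=8]
step 2: expand (1,2) (f=8, h=3) → closed; open now [(0,2) g=6 f=10, (0,3) g=5 f=10, (0,4) g=4 f=10, (0,5) g=3 f=10, (0,7) g=1 f=10, (1,1) g=6 f=10, (2,3) g=5 f=8, (2,4) g=4 f=8, (2,5) g=3 f=8, (2,7) g=1 f=8]

order=[(1,3) → (1,2)]; open=[(0,2) g=6 f=10, (0,3) g=5 f=10, (0,4) g=4 f=10, (0,5) g=3 f=10, (0,7) g=1 f=10, (1,1) g=6 f=10, (2,3) g=5 f=8, (2,4) g=4 f=8, (2,5) g=3 f=8, (2,7) g=1 f=8]; closed=[(1,2), (1,3), (1,4), (1,5), (1,6), (1,7)]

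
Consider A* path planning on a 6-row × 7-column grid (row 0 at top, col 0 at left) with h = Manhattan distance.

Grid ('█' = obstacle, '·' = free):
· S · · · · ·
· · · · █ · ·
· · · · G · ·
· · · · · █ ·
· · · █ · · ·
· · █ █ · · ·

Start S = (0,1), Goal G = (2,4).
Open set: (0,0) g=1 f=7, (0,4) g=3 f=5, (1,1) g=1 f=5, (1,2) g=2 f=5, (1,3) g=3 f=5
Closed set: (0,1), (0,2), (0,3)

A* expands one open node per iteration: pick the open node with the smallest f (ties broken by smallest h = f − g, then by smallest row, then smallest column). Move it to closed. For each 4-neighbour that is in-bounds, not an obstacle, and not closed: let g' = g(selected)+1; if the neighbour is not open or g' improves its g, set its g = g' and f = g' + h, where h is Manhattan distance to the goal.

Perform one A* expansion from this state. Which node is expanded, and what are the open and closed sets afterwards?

expanded=(0,4); open=[(0,0) g=1 f=7, (0,5) g=4 f=7, (1,1) g=1 f=5, (1,2) g=2 f=5, (1,3) g=3 f=5]; closed=[(0,1), (0,2), (0,3), (0,4)]

step 1: expand (0,4) (f=5, h=2) → closed; open now [(0,0) g=1 f=7, (0,5) g=4 f=7, (1,1) g=1 f=5, (1,2) g=2 f=5, (1,3) g=3 f=5]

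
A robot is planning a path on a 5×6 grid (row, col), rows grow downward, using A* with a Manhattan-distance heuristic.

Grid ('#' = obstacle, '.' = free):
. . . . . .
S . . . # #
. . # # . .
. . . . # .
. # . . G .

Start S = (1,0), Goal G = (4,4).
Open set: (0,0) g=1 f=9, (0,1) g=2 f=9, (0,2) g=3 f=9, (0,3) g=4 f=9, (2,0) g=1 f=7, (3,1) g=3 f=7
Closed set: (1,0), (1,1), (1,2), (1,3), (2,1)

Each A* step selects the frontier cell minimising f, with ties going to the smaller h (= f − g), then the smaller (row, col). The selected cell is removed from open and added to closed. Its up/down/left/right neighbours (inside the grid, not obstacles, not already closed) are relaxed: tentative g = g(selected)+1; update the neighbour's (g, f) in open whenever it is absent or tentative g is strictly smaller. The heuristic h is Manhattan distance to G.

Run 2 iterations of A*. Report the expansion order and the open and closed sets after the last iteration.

order=[(3,1) → (3,2)]; open=[(0,0) g=1 f=9, (0,1) g=2 f=9, (0,2) g=3 f=9, (0,3) g=4 f=9, (2,0) g=1 f=7, (3,0) g=4 f=9, (3,3) g=5 f=7, (4,2) g=5 f=7]; closed=[(1,0), (1,1), (1,2), (1,3), (2,1), (3,1), (3,2)]

step 1: expand (3,1) (f=7, h=4) → closed; open now [(0,0) g=1 f=9, (0,1) g=2 f=9, (0,2) g=3 f=9, (0,3) g=4 f=9, (2,0) g=1 f=7, (3,0) g=4 f=9, (3,2) g=4 f=7]
step 2: expand (3,2) (f=7, h=3) → closed; open now [(0,0) g=1 f=9, (0,1) g=2 f=9, (0,2) g=3 f=9, (0,3) g=4 f=9, (2,0) g=1 f=7, (3,0) g=4 f=9, (3,3) g=5 f=7, (4,2) g=5 f=7]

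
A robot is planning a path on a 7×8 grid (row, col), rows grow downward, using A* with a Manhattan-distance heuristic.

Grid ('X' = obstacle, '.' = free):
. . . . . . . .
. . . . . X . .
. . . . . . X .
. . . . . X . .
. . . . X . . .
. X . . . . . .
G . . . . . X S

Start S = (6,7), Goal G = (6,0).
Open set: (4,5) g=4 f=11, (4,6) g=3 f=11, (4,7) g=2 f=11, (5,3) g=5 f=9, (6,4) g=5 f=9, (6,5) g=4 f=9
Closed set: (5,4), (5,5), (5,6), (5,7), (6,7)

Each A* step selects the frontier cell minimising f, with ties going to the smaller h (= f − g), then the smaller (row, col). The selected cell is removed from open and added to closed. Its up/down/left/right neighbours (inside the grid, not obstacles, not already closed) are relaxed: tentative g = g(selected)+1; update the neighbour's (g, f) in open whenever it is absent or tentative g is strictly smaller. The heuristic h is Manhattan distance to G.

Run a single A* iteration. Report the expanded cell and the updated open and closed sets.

expanded=(5,3); open=[(4,3) g=6 f=11, (4,5) g=4 f=11, (4,6) g=3 f=11, (4,7) g=2 f=11, (5,2) g=6 f=9, (6,3) g=6 f=9, (6,4) g=5 f=9, (6,5) g=4 f=9]; closed=[(5,3), (5,4), (5,5), (5,6), (5,7), (6,7)]

step 1: expand (5,3) (f=9, h=4) → closed; open now [(4,3) g=6 f=11, (4,5) g=4 f=11, (4,6) g=3 f=11, (4,7) g=2 f=11, (5,2) g=6 f=9, (6,3) g=6 f=9, (6,4) g=5 f=9, (6,5) g=4 f=9]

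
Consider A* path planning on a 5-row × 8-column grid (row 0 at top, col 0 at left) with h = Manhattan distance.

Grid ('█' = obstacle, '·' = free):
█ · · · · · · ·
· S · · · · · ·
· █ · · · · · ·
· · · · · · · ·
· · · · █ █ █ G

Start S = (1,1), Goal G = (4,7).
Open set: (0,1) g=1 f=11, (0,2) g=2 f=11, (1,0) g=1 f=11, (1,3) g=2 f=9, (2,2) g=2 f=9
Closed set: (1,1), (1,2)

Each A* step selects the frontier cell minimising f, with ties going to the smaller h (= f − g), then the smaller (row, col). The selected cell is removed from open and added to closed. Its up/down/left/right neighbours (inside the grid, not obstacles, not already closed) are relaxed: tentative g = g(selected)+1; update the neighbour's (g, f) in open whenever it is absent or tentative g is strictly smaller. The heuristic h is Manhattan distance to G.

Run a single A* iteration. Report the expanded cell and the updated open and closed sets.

step 1: expand (1,3) (f=9, h=7) → closed; open now [(0,1) g=1 f=11, (0,2) g=2 f=11, (0,3) g=3 f=11, (1,0) g=1 f=11, (1,4) g=3 f=9, (2,2) g=2 f=9, (2,3) g=3 f=9]

expanded=(1,3); open=[(0,1) g=1 f=11, (0,2) g=2 f=11, (0,3) g=3 f=11, (1,0) g=1 f=11, (1,4) g=3 f=9, (2,2) g=2 f=9, (2,3) g=3 f=9]; closed=[(1,1), (1,2), (1,3)]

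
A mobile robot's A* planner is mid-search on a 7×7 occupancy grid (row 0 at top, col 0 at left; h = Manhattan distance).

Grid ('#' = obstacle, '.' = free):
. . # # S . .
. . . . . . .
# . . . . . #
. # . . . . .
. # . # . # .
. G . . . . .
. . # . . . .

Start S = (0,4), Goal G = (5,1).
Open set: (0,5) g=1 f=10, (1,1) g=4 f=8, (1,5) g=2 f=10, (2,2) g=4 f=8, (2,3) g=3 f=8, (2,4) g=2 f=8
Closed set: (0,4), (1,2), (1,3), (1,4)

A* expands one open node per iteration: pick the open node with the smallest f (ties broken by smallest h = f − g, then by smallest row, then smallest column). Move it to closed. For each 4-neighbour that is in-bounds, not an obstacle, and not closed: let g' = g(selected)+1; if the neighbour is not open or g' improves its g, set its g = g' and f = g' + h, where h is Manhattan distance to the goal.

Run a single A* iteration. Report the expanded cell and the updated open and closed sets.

expanded=(1,1); open=[(0,1) g=5 f=10, (0,5) g=1 f=10, (1,0) g=5 f=10, (1,5) g=2 f=10, (2,1) g=5 f=8, (2,2) g=4 f=8, (2,3) g=3 f=8, (2,4) g=2 f=8]; closed=[(0,4), (1,1), (1,2), (1,3), (1,4)]

step 1: expand (1,1) (f=8, h=4) → closed; open now [(0,1) g=5 f=10, (0,5) g=1 f=10, (1,0) g=5 f=10, (1,5) g=2 f=10, (2,1) g=5 f=8, (2,2) g=4 f=8, (2,3) g=3 f=8, (2,4) g=2 f=8]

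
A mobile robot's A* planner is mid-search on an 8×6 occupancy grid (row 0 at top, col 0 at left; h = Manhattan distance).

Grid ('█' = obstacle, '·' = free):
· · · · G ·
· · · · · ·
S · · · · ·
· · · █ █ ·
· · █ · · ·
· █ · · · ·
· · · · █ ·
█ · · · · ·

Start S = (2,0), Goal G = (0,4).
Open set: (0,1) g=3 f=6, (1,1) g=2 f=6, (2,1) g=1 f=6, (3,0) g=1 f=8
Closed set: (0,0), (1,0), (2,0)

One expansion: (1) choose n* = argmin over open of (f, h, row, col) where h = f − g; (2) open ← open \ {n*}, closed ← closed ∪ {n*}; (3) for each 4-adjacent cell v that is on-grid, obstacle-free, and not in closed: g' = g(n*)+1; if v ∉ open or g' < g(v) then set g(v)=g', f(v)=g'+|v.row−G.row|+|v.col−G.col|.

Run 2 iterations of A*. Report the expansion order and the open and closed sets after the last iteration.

order=[(0,1) → (0,2)]; open=[(0,3) g=5 f=6, (1,1) g=2 f=6, (1,2) g=5 f=8, (2,1) g=1 f=6, (3,0) g=1 f=8]; closed=[(0,0), (0,1), (0,2), (1,0), (2,0)]

step 1: expand (0,1) (f=6, h=3) → closed; open now [(0,2) g=4 f=6, (1,1) g=2 f=6, (2,1) g=1 f=6, (3,0) g=1 f=8]
step 2: expand (0,2) (f=6, h=2) → closed; open now [(0,3) g=5 f=6, (1,1) g=2 f=6, (1,2) g=5 f=8, (2,1) g=1 f=6, (3,0) g=1 f=8]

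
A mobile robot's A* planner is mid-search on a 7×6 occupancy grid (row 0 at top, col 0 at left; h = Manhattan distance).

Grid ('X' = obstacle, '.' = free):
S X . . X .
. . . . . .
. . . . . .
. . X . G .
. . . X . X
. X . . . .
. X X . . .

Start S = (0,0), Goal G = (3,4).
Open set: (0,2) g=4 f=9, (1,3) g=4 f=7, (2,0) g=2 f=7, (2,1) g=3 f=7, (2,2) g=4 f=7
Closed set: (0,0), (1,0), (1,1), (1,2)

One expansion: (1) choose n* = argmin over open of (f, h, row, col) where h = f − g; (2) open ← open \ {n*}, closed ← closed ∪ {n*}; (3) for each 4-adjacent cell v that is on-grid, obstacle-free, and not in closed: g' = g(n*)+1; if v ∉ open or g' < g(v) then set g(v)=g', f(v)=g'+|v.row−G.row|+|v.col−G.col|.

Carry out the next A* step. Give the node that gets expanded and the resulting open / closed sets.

expanded=(1,3); open=[(0,2) g=4 f=9, (0,3) g=5 f=9, (1,4) g=5 f=7, (2,0) g=2 f=7, (2,1) g=3 f=7, (2,2) g=4 f=7, (2,3) g=5 f=7]; closed=[(0,0), (1,0), (1,1), (1,2), (1,3)]

step 1: expand (1,3) (f=7, h=3) → closed; open now [(0,2) g=4 f=9, (0,3) g=5 f=9, (1,4) g=5 f=7, (2,0) g=2 f=7, (2,1) g=3 f=7, (2,2) g=4 f=7, (2,3) g=5 f=7]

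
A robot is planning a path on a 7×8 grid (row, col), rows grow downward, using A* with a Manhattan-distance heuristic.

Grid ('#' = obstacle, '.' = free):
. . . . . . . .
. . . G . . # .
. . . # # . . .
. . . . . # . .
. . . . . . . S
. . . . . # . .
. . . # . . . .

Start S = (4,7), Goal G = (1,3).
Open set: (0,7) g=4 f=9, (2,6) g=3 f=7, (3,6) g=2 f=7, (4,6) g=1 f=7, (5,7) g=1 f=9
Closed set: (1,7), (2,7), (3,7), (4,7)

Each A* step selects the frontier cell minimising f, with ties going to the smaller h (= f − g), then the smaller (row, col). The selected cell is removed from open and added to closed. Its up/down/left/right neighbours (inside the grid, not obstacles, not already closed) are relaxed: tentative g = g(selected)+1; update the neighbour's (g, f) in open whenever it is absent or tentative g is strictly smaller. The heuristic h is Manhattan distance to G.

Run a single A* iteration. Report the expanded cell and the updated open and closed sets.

expanded=(2,6); open=[(0,7) g=4 f=9, (2,5) g=4 f=7, (3,6) g=2 f=7, (4,6) g=1 f=7, (5,7) g=1 f=9]; closed=[(1,7), (2,6), (2,7), (3,7), (4,7)]

step 1: expand (2,6) (f=7, h=4) → closed; open now [(0,7) g=4 f=9, (2,5) g=4 f=7, (3,6) g=2 f=7, (4,6) g=1 f=7, (5,7) g=1 f=9]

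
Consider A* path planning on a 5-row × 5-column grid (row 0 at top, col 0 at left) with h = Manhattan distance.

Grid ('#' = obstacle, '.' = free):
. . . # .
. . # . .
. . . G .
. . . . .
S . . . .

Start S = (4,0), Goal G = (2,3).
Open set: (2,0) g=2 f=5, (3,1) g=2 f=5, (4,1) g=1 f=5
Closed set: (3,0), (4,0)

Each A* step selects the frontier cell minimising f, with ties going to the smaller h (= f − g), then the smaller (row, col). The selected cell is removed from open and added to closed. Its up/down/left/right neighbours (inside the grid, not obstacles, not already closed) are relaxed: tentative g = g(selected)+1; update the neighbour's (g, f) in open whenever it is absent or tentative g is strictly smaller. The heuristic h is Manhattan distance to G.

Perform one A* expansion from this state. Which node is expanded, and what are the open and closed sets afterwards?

expanded=(2,0); open=[(1,0) g=3 f=7, (2,1) g=3 f=5, (3,1) g=2 f=5, (4,1) g=1 f=5]; closed=[(2,0), (3,0), (4,0)]

step 1: expand (2,0) (f=5, h=3) → closed; open now [(1,0) g=3 f=7, (2,1) g=3 f=5, (3,1) g=2 f=5, (4,1) g=1 f=5]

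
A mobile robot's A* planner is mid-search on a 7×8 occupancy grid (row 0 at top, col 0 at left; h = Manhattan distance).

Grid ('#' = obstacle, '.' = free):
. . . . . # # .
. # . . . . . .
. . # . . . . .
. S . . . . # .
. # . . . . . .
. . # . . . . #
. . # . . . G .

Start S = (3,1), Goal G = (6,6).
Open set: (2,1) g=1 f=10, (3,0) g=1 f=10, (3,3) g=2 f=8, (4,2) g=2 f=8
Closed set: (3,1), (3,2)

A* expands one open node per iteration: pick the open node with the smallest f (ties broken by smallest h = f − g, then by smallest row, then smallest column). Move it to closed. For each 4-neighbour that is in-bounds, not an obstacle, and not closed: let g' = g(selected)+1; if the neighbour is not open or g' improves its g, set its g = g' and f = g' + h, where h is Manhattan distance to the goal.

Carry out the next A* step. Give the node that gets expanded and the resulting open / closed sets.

step 1: expand (3,3) (f=8, h=6) → closed; open now [(2,1) g=1 f=10, (2,3) g=3 f=10, (3,0) g=1 f=10, (3,4) g=3 f=8, (4,2) g=2 f=8, (4,3) g=3 f=8]

expanded=(3,3); open=[(2,1) g=1 f=10, (2,3) g=3 f=10, (3,0) g=1 f=10, (3,4) g=3 f=8, (4,2) g=2 f=8, (4,3) g=3 f=8]; closed=[(3,1), (3,2), (3,3)]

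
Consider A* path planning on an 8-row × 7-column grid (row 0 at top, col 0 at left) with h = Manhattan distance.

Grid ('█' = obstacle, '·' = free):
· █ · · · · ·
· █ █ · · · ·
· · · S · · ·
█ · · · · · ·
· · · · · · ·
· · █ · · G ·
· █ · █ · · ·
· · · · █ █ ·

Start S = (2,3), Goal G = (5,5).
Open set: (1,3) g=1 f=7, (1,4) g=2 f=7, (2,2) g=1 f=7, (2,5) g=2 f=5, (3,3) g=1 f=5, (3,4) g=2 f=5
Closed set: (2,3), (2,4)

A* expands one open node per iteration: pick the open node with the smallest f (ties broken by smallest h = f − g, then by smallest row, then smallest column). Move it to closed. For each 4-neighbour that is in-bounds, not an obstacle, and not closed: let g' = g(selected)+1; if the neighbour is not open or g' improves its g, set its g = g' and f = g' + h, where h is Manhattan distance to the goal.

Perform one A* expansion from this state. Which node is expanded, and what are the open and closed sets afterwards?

step 1: expand (2,5) (f=5, h=3) → closed; open now [(1,3) g=1 f=7, (1,4) g=2 f=7, (1,5) g=3 f=7, (2,2) g=1 f=7, (2,6) g=3 f=7, (3,3) g=1 f=5, (3,4) g=2 f=5, (3,5) g=3 f=5]

expanded=(2,5); open=[(1,3) g=1 f=7, (1,4) g=2 f=7, (1,5) g=3 f=7, (2,2) g=1 f=7, (2,6) g=3 f=7, (3,3) g=1 f=5, (3,4) g=2 f=5, (3,5) g=3 f=5]; closed=[(2,3), (2,4), (2,5)]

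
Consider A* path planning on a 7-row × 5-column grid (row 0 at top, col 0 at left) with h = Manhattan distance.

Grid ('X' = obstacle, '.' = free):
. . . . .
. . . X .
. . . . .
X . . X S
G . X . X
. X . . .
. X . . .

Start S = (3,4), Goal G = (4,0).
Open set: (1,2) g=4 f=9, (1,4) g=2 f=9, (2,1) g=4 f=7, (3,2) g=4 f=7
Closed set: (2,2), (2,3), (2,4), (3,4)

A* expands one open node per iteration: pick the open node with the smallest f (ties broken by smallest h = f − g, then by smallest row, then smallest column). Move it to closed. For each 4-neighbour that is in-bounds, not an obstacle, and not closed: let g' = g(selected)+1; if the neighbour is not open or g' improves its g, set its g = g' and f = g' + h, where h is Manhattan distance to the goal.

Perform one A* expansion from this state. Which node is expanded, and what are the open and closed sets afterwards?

step 1: expand (2,1) (f=7, h=3) → closed; open now [(1,1) g=5 f=9, (1,2) g=4 f=9, (1,4) g=2 f=9, (2,0) g=5 f=7, (3,1) g=5 f=7, (3,2) g=4 f=7]

expanded=(2,1); open=[(1,1) g=5 f=9, (1,2) g=4 f=9, (1,4) g=2 f=9, (2,0) g=5 f=7, (3,1) g=5 f=7, (3,2) g=4 f=7]; closed=[(2,1), (2,2), (2,3), (2,4), (3,4)]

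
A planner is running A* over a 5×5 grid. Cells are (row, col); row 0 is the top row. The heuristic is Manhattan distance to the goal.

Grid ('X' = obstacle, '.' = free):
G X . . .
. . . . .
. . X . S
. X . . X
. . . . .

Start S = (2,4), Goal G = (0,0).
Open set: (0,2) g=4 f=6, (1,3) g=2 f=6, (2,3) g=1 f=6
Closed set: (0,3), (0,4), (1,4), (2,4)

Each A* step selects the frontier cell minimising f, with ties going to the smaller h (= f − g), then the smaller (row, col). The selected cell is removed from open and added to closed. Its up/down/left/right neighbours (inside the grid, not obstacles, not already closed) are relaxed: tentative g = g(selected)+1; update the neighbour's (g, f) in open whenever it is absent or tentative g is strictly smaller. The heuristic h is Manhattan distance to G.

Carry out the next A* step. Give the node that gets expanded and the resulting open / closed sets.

expanded=(0,2); open=[(1,2) g=5 f=8, (1,3) g=2 f=6, (2,3) g=1 f=6]; closed=[(0,2), (0,3), (0,4), (1,4), (2,4)]

step 1: expand (0,2) (f=6, h=2) → closed; open now [(1,2) g=5 f=8, (1,3) g=2 f=6, (2,3) g=1 f=6]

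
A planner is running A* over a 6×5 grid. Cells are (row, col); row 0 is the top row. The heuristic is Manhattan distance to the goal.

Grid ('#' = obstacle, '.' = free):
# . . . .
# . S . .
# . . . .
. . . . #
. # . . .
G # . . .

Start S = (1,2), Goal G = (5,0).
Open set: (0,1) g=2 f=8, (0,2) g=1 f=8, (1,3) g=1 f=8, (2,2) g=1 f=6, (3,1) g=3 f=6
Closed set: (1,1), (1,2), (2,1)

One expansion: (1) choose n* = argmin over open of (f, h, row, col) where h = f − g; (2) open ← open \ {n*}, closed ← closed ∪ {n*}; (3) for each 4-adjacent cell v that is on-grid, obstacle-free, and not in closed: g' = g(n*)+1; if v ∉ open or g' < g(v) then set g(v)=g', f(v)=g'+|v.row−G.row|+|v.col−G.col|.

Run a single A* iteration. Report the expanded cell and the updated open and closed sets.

step 1: expand (3,1) (f=6, h=3) → closed; open now [(0,1) g=2 f=8, (0,2) g=1 f=8, (1,3) g=1 f=8, (2,2) g=1 f=6, (3,0) g=4 f=6, (3,2) g=4 f=8]

expanded=(3,1); open=[(0,1) g=2 f=8, (0,2) g=1 f=8, (1,3) g=1 f=8, (2,2) g=1 f=6, (3,0) g=4 f=6, (3,2) g=4 f=8]; closed=[(1,1), (1,2), (2,1), (3,1)]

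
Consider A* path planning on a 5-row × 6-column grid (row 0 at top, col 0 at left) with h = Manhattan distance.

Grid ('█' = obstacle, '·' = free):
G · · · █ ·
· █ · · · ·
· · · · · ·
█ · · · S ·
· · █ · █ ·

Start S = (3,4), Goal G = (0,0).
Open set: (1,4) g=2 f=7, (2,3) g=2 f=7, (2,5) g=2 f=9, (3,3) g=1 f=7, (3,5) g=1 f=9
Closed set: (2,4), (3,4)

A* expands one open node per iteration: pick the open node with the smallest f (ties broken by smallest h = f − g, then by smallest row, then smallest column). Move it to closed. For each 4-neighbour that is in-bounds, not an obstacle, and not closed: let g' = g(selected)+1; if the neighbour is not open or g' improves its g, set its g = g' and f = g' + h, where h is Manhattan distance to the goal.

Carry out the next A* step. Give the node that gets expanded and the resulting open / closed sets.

expanded=(1,4); open=[(1,3) g=3 f=7, (1,5) g=3 f=9, (2,3) g=2 f=7, (2,5) g=2 f=9, (3,3) g=1 f=7, (3,5) g=1 f=9]; closed=[(1,4), (2,4), (3,4)]

step 1: expand (1,4) (f=7, h=5) → closed; open now [(1,3) g=3 f=7, (1,5) g=3 f=9, (2,3) g=2 f=7, (2,5) g=2 f=9, (3,3) g=1 f=7, (3,5) g=1 f=9]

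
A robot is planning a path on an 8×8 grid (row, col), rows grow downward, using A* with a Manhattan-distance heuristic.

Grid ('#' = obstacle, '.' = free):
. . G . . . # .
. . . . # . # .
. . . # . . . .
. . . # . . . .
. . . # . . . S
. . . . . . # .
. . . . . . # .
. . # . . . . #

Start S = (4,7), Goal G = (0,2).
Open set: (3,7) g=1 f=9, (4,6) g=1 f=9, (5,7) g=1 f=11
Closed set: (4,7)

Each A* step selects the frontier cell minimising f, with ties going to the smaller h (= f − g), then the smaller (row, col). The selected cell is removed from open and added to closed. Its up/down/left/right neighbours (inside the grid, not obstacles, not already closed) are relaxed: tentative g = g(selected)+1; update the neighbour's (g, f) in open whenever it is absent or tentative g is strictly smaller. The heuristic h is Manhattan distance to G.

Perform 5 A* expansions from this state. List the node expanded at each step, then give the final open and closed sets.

step 1: expand (3,7) (f=9, h=8) → closed; open now [(2,7) g=2 f=9, (3,6) g=2 f=9, (4,6) g=1 f=9, (5,7) g=1 f=11]
step 2: expand (2,7) (f=9, h=7) → closed; open now [(1,7) g=3 f=9, (2,6) g=3 f=9, (3,6) g=2 f=9, (4,6) g=1 f=9, (5,7) g=1 f=11]
step 3: expand (1,7) (f=9, h=6) → closed; open now [(0,7) g=4 f=9, (2,6) g=3 f=9, (3,6) g=2 f=9, (4,6) g=1 f=9, (5,7) g=1 f=11]
step 4: expand (0,7) (f=9, h=5) → closed; open now [(2,6) g=3 f=9, (3,6) g=2 f=9, (4,6) g=1 f=9, (5,7) g=1 f=11]
step 5: expand (2,6) (f=9, h=6) → closed; open now [(2,5) g=4 f=9, (3,6) g=2 f=9, (4,6) g=1 f=9, (5,7) g=1 f=11]

order=[(3,7) → (2,7) → (1,7) → (0,7) → (2,6)]; open=[(2,5) g=4 f=9, (3,6) g=2 f=9, (4,6) g=1 f=9, (5,7) g=1 f=11]; closed=[(0,7), (1,7), (2,6), (2,7), (3,7), (4,7)]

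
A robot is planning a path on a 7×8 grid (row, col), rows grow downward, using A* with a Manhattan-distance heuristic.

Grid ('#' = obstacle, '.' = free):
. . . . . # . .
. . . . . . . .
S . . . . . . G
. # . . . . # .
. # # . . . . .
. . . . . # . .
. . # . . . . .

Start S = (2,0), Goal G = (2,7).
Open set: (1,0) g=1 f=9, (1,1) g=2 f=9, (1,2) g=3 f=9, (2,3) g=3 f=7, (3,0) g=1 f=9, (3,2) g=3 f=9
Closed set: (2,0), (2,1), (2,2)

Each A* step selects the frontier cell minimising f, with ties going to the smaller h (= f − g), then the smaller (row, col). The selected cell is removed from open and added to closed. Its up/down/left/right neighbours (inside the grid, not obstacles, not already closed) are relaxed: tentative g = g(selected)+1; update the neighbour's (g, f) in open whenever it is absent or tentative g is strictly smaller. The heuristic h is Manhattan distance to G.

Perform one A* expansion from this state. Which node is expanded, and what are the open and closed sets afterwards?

expanded=(2,3); open=[(1,0) g=1 f=9, (1,1) g=2 f=9, (1,2) g=3 f=9, (1,3) g=4 f=9, (2,4) g=4 f=7, (3,0) g=1 f=9, (3,2) g=3 f=9, (3,3) g=4 f=9]; closed=[(2,0), (2,1), (2,2), (2,3)]

step 1: expand (2,3) (f=7, h=4) → closed; open now [(1,0) g=1 f=9, (1,1) g=2 f=9, (1,2) g=3 f=9, (1,3) g=4 f=9, (2,4) g=4 f=7, (3,0) g=1 f=9, (3,2) g=3 f=9, (3,3) g=4 f=9]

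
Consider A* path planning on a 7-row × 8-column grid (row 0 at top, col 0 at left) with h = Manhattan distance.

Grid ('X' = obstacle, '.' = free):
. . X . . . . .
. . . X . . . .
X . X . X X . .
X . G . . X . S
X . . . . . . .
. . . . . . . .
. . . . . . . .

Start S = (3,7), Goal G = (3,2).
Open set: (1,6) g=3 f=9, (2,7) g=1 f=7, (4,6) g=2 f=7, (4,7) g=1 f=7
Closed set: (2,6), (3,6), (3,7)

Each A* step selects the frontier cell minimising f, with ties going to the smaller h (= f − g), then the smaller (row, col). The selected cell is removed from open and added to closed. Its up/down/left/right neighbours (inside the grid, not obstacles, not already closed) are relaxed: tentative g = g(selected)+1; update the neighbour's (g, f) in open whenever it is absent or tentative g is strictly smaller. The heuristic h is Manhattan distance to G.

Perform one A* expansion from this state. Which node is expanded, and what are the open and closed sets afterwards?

expanded=(4,6); open=[(1,6) g=3 f=9, (2,7) g=1 f=7, (4,5) g=3 f=7, (4,7) g=1 f=7, (5,6) g=3 f=9]; closed=[(2,6), (3,6), (3,7), (4,6)]

step 1: expand (4,6) (f=7, h=5) → closed; open now [(1,6) g=3 f=9, (2,7) g=1 f=7, (4,5) g=3 f=7, (4,7) g=1 f=7, (5,6) g=3 f=9]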